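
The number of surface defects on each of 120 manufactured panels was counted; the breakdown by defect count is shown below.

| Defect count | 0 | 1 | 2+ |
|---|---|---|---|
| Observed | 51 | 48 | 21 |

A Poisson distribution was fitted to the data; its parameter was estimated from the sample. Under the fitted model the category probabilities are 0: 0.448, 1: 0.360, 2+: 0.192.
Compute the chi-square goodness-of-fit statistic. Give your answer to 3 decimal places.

Expected counts E_i = n·p_i: 120×0.448 = 53.76, 120×0.360 = 43.2, 120×0.192 = 23.04.
cat         O        E   (O−E)²/E
0          51    53.76     0.1417
1          48     43.2     0.5333
2+         21    23.04     0.1806
Sum = 0.856

0.856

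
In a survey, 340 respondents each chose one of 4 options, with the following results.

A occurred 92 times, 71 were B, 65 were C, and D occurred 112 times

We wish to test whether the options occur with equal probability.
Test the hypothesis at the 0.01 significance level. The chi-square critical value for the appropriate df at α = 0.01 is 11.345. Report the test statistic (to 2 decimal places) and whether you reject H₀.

Under H₀ each category has probability 1/4, so each expected count is 340/4 = 85.
cat         O        E   (O−E)²/E
A          92       85      0.576
B          71       85      2.306
C          65       85      4.706
D         112       85      8.576
Sum = 16.16
df = 3. Since 16.16 > 11.345, we reject H₀.

16.16; reject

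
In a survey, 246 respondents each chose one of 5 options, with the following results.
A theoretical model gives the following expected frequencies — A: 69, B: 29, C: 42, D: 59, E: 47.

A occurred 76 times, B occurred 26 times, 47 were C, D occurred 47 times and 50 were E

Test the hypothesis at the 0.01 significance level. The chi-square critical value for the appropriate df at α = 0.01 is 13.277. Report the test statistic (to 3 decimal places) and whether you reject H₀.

cat         O        E   (O−E)²/E
A          76       69     0.7101
B          26       29     0.3103
C          47       42     0.5952
D          47       59     2.4407
E          50       47     0.1915
Sum = 4.248
df = 4. Since 4.248 < 13.277, we do not reject H₀.

4.248; do not reject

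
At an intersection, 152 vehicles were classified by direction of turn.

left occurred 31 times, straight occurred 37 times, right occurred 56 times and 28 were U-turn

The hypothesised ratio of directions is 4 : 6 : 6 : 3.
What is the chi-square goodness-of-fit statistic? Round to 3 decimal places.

Ratio total = 19. Expected counts: 152×4/19 = 32, 152×6/19 = 48, 152×6/19 = 48, 152×3/19 = 24.
cat           O        E   (O−E)²/E
left         31       32     0.0313
straight     37       48     2.5208
right        56       48     1.3333
U-turn       28       24     0.6667
Sum = 4.552

4.552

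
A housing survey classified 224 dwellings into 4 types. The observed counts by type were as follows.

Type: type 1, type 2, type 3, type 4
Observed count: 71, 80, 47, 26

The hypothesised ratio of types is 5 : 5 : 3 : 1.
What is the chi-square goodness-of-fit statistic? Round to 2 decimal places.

Ratio total = 14. Expected counts: 224×5/14 = 80, 224×5/14 = 80, 224×3/14 = 48, 224×1/14 = 16.
type 1: (71 − 80)²/80 = 81/80 = 1.013
type 2: (80 − 80)²/80 = 0/80 = 0.000
type 3: (47 − 48)²/48 = 1/48 = 0.021
type 4: (26 − 16)²/16 = 100/16 = 6.250
Sum = 7.28

7.28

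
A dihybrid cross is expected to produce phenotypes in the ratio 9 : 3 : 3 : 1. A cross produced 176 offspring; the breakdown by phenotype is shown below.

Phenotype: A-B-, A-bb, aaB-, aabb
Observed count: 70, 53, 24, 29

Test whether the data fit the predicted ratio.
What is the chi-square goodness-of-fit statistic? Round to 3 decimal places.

52.525

Ratio total = 16. Expected counts: 176×9/16 = 99, 176×3/16 = 33, 176×3/16 = 33, 176×1/16 = 11.
χ² = (70−99)²/99 + (53−33)²/33 + (24−33)²/33 + (29−11)²/11
   = 8.4949 + 12.1212 + 2.4545 + 29.4545
Sum = 52.525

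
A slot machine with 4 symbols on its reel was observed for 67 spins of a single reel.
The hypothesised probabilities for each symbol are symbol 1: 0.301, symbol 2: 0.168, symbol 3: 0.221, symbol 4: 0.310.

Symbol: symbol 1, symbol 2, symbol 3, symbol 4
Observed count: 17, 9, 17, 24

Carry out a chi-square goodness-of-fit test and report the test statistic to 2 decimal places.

1.78

Expected counts E_i = n·p_i: 67×0.301 = 20.167, 67×0.168 = 11.256, 67×0.221 = 14.807, 67×0.310 = 20.77.
cat           O        E   (O−E)²/E
symbol 1     17   20.167      0.497
symbol 2      9   11.256      0.452
symbol 3     17   14.807      0.325
symbol 4     24    20.77      0.502
Sum = 1.78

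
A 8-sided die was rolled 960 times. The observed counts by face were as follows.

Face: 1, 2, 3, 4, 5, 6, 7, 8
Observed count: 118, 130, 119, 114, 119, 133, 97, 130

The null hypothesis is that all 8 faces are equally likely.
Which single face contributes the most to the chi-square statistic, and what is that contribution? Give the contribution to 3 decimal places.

7, 4.408

Under H₀ each category has probability 1/8, so each expected count is 960/8 = 120.
cat         O        E   (O−E)²/E
1         118      120     0.0333
2         130      120     0.8333
3         119      120     0.0083
4         114      120     0.3000
5         119      120     0.0083
6         133      120     1.4083
7          97      120     4.4083
8         130      120     0.8333
The largest term is for 7: 4.408.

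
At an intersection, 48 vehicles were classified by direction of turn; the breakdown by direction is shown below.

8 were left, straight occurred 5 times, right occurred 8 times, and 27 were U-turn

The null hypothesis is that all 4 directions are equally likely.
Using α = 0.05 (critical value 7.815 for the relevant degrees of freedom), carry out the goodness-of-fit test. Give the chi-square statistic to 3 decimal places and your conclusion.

Under H₀ each category has probability 1/4, so each expected count is 48/4 = 12.
χ² = (8−12)²/12 + (5−12)²/12 + (8−12)²/12 + (27−12)²/12
   = 1.3333 + 4.0833 + 1.3333 + 18.7500
Sum = 25.500
df = 3. Since 25.500 > 7.815, we reject H₀.

25.500; reject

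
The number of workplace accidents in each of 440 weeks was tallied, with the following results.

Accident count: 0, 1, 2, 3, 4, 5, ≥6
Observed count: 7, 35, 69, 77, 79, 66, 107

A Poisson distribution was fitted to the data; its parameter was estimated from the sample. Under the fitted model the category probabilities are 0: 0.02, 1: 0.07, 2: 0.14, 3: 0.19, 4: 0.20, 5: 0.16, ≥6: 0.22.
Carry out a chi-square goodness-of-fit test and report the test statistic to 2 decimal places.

4.62

Expected counts E_i = n·p_i: 440×0.02 = 8.8, 440×0.07 = 30.8, 440×0.14 = 61.6, 440×0.19 = 83.6, 440×0.20 = 88, 440×0.16 = 70.4, 440×0.22 = 96.8.
0: (7 − 8.8)²/8.8 = 3.24/8.8 = 0.368
1: (35 − 30.8)²/30.8 = 17.64/30.8 = 0.573
2: (69 − 61.6)²/61.6 = 54.76/61.6 = 0.889
3: (77 − 83.6)²/83.6 = 43.56/83.6 = 0.521
4: (79 − 88)²/88 = 81/88 = 0.920
5: (66 − 70.4)²/70.4 = 19.36/70.4 = 0.275
≥6: (107 − 96.8)²/96.8 = 104.04/96.8 = 1.075
Sum = 4.62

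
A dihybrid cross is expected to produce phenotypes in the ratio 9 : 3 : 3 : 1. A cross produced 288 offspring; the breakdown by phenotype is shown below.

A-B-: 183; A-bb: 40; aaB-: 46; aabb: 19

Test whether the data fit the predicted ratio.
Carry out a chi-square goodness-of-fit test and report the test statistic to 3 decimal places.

Ratio total = 16. Expected counts: 288×9/16 = 162, 288×3/16 = 54, 288×3/16 = 54, 288×1/16 = 18.
χ² = (183−162)²/162 + (40−54)²/54 + (46−54)²/54 + (19−18)²/18
   = 2.7222 + 3.6296 + 1.1852 + 0.0556
Sum = 7.593

7.593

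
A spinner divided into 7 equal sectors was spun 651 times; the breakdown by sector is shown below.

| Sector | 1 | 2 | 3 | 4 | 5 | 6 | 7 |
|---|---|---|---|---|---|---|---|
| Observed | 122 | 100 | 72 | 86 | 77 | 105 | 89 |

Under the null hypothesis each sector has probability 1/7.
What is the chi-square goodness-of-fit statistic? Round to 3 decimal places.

19.312

Expected count for each of the 7 categories: 651/7 = 93.
cat         O        E   (O−E)²/E
1         122       93     9.0430
2         100       93     0.5269
3          72       93     4.7419
4          86       93     0.5269
5          77       93     2.7527
6         105       93     1.5484
7          89       93     0.1720
Sum = 19.312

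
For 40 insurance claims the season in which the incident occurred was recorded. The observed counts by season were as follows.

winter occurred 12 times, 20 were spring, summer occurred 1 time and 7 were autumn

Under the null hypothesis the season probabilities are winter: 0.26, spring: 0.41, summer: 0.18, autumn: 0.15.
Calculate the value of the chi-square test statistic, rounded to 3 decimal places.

Expected counts E_i = n·p_i: 40×0.26 = 10.4, 40×0.41 = 16.4, 40×0.18 = 7.2, 40×0.15 = 6.
χ² = (12−10.4)²/10.4 + (20−16.4)²/16.4 + (1−7.2)²/7.2 + (7−6)²/6
   = 0.2462 + 0.7902 + 5.3389 + 0.1667
Sum = 6.542

6.542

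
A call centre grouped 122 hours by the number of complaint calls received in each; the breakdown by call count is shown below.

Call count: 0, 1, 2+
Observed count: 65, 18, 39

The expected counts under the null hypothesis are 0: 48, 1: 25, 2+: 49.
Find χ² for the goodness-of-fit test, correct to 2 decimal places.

10.02

cat         O        E   (O−E)²/E
0          65       48      6.021
1          18       25      1.960
2+         39       49      2.041
Sum = 10.02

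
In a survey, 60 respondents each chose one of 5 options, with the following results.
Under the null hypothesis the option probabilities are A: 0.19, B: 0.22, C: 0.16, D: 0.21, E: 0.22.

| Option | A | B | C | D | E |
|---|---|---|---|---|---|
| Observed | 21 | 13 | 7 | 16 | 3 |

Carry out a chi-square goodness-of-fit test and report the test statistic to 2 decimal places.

17.59

Expected counts E_i = n·p_i: 60×0.19 = 11.4, 60×0.22 = 13.2, 60×0.16 = 9.6, 60×0.21 = 12.6, 60×0.22 = 13.2.
cat         O        E   (O−E)²/E
A          21     11.4      8.084
B          13     13.2      0.003
C           7      9.6      0.704
D          16     12.6      0.917
E           3     13.2      7.882
Sum = 17.59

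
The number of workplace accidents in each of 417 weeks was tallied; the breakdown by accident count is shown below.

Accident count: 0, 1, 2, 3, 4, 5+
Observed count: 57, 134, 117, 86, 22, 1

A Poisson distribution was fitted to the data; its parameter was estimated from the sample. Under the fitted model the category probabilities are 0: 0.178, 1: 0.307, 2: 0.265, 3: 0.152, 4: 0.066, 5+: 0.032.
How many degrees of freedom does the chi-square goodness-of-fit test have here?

There are k = 6 categories and 1 parameter estimated from the data, so df = 6 − 1 − 1 = 4.

4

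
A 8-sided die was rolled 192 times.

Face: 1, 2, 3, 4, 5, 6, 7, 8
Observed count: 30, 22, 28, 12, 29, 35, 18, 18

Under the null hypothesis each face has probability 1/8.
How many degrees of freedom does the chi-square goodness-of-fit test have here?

There are k = 8 categories and no parameters were estimated from the data, so df = 8 − 1 = 7.

7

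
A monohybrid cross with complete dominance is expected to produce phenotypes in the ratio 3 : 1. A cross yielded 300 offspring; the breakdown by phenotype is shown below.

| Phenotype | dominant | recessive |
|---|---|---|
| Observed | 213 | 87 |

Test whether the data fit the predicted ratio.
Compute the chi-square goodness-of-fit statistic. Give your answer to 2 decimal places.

Ratio total = 4. Expected counts: 300×3/4 = 225, 300×1/4 = 75.
χ² = (213−225)²/225 + (87−75)²/75
   = 0.640 + 1.920
Sum = 2.56

2.56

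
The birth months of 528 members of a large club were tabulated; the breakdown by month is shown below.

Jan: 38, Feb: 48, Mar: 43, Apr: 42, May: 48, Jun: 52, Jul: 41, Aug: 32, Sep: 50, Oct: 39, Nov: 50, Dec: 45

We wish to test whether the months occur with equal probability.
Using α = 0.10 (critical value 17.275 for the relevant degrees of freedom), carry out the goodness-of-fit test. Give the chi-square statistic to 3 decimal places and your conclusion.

8.818; do not reject

Under H₀ each category has probability 1/12, so each expected count is 528/12 = 44.
Jan: (38 − 44)²/44 = 36/44 = 0.8182
Feb: (48 − 44)²/44 = 16/44 = 0.3636
Mar: (43 − 44)²/44 = 1/44 = 0.0227
Apr: (42 − 44)²/44 = 4/44 = 0.0909
May: (48 − 44)²/44 = 16/44 = 0.3636
Jun: (52 − 44)²/44 = 64/44 = 1.4545
Jul: (41 − 44)²/44 = 9/44 = 0.2045
Aug: (32 − 44)²/44 = 144/44 = 3.2727
Sep: (50 − 44)²/44 = 36/44 = 0.8182
Oct: (39 − 44)²/44 = 25/44 = 0.5682
Nov: (50 − 44)²/44 = 36/44 = 0.8182
Dec: (45 − 44)²/44 = 1/44 = 0.0227
Sum = 8.818
df = 11. Since 8.818 < 17.275, we do not reject H₀.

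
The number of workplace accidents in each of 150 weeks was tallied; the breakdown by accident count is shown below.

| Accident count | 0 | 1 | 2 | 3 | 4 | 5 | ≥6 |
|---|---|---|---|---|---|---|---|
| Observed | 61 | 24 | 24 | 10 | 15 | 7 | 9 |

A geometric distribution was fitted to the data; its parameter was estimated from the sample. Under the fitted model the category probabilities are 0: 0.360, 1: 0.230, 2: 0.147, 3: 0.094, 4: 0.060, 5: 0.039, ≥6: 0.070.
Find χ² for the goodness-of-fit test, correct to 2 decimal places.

9.91

Expected counts E_i = n·p_i: 150×0.360 = 54, 150×0.230 = 34.5, 150×0.147 = 22.05, 150×0.094 = 14.1, 150×0.060 = 9, 150×0.039 = 5.85, 150×0.070 = 10.5.
cat         O        E   (O−E)²/E
0          61       54      0.907
1          24     34.5      3.196
2          24    22.05      0.172
3          10     14.1      1.192
4          15        9      4.000
5           7     5.85      0.226
≥6          9     10.5      0.214
Sum = 9.91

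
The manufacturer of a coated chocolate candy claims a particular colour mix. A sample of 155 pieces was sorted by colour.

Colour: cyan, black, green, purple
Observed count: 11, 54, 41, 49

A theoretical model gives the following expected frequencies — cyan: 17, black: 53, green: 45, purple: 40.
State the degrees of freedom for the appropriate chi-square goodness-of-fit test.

3

There are k = 4 categories and no parameters were estimated from the data, so df = 4 − 1 = 3.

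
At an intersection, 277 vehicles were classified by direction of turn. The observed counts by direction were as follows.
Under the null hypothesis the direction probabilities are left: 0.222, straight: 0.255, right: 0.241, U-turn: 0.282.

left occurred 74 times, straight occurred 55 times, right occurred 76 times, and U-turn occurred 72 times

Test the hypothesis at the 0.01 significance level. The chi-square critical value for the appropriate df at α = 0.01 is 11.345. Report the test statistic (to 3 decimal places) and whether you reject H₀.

7.762; do not reject

Expected counts E_i = n·p_i: 277×0.222 = 61.494, 277×0.255 = 70.635, 277×0.241 = 66.757, 277×0.282 = 78.114.
cat           O        E   (O−E)²/E
left         74   61.494     2.5433
straight     55   70.635     3.4608
right        76   66.757     1.2798
U-turn       72   78.114     0.4785
Sum = 7.762
df = 3. Since 7.762 < 11.345, we do not reject H₀.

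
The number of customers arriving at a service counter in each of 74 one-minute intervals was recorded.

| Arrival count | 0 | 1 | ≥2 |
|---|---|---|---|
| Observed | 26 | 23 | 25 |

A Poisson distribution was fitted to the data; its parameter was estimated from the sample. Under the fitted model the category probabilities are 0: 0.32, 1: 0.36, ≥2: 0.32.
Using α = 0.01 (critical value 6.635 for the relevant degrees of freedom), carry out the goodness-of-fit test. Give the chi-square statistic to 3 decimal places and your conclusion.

Expected counts E_i = n·p_i: 74×0.32 = 23.68, 74×0.36 = 26.64, 74×0.32 = 23.68.
cat         O        E   (O−E)²/E
0          26    23.68     0.2273
1          23    26.64     0.4974
≥2         25    23.68     0.0736
Sum = 0.798
df = 1. Since 0.798 < 6.635, we do not reject H₀.

0.798; do not reject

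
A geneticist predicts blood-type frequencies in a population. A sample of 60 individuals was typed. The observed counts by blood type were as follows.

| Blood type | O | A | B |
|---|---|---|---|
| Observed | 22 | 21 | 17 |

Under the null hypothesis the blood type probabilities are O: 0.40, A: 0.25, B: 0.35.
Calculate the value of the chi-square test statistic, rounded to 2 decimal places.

Expected counts E_i = n·p_i: 60×0.40 = 24, 60×0.25 = 15, 60×0.35 = 21.
O: (22 − 24)²/24 = 4/24 = 0.167
A: (21 − 15)²/15 = 36/15 = 2.400
B: (17 − 21)²/21 = 16/21 = 0.762
Sum = 3.33

3.33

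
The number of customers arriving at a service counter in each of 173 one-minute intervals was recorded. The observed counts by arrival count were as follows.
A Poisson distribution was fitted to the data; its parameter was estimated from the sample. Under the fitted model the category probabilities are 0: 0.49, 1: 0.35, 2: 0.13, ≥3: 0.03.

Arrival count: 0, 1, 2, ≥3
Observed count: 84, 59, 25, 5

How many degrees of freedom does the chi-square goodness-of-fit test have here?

2

There are k = 4 categories and 1 parameter estimated from the data, so df = 4 − 1 − 1 = 2.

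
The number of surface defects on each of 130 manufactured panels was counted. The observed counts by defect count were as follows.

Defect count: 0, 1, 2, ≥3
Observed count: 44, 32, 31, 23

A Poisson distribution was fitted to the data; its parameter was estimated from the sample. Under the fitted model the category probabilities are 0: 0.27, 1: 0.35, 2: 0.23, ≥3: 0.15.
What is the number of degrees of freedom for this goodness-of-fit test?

There are k = 4 categories and 1 parameter estimated from the data, so df = 4 − 1 − 1 = 2.

2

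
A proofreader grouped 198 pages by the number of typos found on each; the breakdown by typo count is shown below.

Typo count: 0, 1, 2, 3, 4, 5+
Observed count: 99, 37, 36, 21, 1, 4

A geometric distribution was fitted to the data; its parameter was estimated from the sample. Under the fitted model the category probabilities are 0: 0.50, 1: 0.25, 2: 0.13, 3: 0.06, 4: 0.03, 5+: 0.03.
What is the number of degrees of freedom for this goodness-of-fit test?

4

There are k = 6 categories and 1 parameter estimated from the data, so df = 6 − 1 − 1 = 4.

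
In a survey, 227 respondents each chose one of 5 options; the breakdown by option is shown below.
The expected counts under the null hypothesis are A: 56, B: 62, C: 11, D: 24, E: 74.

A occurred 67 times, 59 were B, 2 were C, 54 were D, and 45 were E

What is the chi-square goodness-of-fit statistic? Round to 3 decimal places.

58.534

A: (67 − 56)²/56 = 121/56 = 2.1607
B: (59 − 62)²/62 = 9/62 = 0.1452
C: (2 − 11)²/11 = 81/11 = 7.3636
D: (54 − 24)²/24 = 900/24 = 37.5000
E: (45 − 74)²/74 = 841/74 = 11.3649
Sum = 58.534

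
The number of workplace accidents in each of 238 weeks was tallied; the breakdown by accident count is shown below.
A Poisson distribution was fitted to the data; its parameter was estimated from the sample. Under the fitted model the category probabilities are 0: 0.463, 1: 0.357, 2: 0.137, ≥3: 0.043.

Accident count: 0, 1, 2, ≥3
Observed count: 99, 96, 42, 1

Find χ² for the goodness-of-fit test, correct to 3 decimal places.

Expected counts E_i = n·p_i: 238×0.463 = 110.194, 238×0.357 = 84.966, 238×0.137 = 32.606, 238×0.043 = 10.234.
cat         O        E   (O−E)²/E
0          99  110.194     1.1371
1          96   84.966     1.4329
2          42   32.606     2.7065
≥3          1   10.234     8.3317
Sum = 13.608

13.608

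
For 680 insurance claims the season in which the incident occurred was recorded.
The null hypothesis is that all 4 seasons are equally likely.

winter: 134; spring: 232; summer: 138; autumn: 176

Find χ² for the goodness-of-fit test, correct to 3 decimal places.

Expected count for each of the 4 categories: 680/4 = 170.
χ² = (134−170)²/170 + (232−170)²/170 + (138−170)²/170 + (176−170)²/170
   = 7.6235 + 22.6118 + 6.0235 + 0.2118
Sum = 36.471

36.471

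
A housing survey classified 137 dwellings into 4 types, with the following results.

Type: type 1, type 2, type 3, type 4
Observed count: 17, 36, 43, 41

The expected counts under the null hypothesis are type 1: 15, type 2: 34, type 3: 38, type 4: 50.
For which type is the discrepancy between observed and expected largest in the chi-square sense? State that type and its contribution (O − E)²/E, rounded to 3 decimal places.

χ² = (17−15)²/15 + (36−34)²/34 + (43−38)²/38 + (41−50)²/50
   = 0.2667 + 0.1176 + 0.6579 + 1.6200
The largest term is for type 4: 1.620.

type 4, 1.620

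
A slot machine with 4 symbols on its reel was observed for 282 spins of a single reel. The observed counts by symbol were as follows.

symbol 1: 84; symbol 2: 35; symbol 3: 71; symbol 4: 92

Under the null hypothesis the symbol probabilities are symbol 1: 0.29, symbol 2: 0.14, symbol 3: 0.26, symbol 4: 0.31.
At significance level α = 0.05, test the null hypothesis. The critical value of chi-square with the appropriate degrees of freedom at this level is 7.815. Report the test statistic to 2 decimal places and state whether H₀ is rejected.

0.88; do not reject

Expected counts E_i = n·p_i: 282×0.29 = 81.78, 282×0.14 = 39.48, 282×0.26 = 73.32, 282×0.31 = 87.42.
χ² = (84−81.78)²/81.78 + (35−39.48)²/39.48 + (71−73.32)²/73.32 + (92−87.42)²/87.42
   = 0.060 + 0.508 + 0.073 + 0.240
Sum = 0.88
df = 3. Since 0.88 < 7.815, we do not reject H₀.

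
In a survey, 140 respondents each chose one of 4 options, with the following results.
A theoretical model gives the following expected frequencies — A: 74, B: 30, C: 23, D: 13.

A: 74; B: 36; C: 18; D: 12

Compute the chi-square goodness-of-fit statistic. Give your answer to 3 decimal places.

2.364

cat         O        E   (O−E)²/E
A          74       74     0.0000
B          36       30     1.2000
C          18       23     1.0870
D          12       13     0.0769
Sum = 2.364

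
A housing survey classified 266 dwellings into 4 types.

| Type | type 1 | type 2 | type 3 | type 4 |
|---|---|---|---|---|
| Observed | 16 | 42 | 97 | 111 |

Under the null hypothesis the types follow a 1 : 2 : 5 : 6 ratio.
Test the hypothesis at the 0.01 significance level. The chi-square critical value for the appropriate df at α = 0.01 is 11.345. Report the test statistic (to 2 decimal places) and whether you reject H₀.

1.02; do not reject

Ratio total = 14. Expected counts: 266×1/14 = 19, 266×2/14 = 38, 266×5/14 = 95, 266×6/14 = 114.
type 1: (16 − 19)²/19 = 9/19 = 0.474
type 2: (42 − 38)²/38 = 16/38 = 0.421
type 3: (97 − 95)²/95 = 4/95 = 0.042
type 4: (111 − 114)²/114 = 9/114 = 0.079
Sum = 1.02
df = 3. Since 1.02 < 11.345, we do not reject H₀.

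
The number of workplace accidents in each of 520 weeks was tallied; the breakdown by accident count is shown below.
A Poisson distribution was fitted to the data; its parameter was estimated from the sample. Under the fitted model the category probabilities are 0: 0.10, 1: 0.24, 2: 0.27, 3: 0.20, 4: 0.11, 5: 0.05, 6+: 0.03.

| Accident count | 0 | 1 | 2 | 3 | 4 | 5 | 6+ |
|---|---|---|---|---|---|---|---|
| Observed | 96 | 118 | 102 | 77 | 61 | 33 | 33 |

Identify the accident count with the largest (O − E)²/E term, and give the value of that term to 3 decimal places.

Expected counts E_i = n·p_i: 520×0.10 = 52, 520×0.24 = 124.8, 520×0.27 = 140.4, 520×0.20 = 104, 520×0.11 = 57.2, 520×0.05 = 26, 520×0.03 = 15.6.
0: (96 − 52)²/52 = 1936/52 = 37.2308
1: (118 − 124.8)²/124.8 = 46.24/124.8 = 0.3705
2: (102 − 140.4)²/140.4 = 1474.56/140.4 = 10.5026
3: (77 − 104)²/104 = 729/104 = 7.0096
4: (61 − 57.2)²/57.2 = 14.44/57.2 = 0.2524
5: (33 − 26)²/26 = 49/26 = 1.8846
6+: (33 − 15.6)²/15.6 = 302.76/15.6 = 19.4077
The largest term is for 0: 37.231.

0, 37.231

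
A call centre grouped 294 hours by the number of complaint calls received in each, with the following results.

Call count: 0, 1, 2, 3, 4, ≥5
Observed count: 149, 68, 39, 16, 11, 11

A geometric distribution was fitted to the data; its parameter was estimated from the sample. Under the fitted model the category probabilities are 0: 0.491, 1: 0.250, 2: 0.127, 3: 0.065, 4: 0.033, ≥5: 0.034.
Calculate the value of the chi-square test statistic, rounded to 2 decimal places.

1.42

Expected counts E_i = n·p_i: 294×0.491 = 144.354, 294×0.250 = 73.5, 294×0.127 = 37.338, 294×0.065 = 19.11, 294×0.033 = 9.702, 294×0.034 = 9.996.
cat         O        E   (O−E)²/E
0         149  144.354      0.150
1          68     73.5      0.412
2          39   37.338      0.074
3          16    19.11      0.506
4          11    9.702      0.174
≥5         11    9.996      0.101
Sum = 1.42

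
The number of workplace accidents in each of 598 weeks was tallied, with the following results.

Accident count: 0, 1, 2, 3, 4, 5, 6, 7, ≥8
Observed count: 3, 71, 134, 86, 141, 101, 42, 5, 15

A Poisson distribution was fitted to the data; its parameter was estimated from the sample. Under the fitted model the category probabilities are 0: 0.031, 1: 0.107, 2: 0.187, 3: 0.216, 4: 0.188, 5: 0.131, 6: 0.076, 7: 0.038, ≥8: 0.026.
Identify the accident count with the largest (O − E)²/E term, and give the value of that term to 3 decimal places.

3, 14.427

Expected counts E_i = n·p_i: 598×0.031 = 18.538, 598×0.107 = 63.986, 598×0.187 = 111.826, 598×0.216 = 129.168, 598×0.188 = 112.424, 598×0.131 = 78.338, 598×0.076 = 45.448, 598×0.038 = 22.724, 598×0.026 = 15.548.
cat         O        E   (O−E)²/E
0           3   18.538    13.0235
1          71   63.986     0.7689
2         134  111.826     4.3969
3          86  129.168    14.4268
4         141  112.424     7.2635
5         101   78.338     6.5558
6          42   45.448     0.2616
7           5   22.724    13.8242
≥8         15   15.548     0.0193
The largest term is for 3: 14.427.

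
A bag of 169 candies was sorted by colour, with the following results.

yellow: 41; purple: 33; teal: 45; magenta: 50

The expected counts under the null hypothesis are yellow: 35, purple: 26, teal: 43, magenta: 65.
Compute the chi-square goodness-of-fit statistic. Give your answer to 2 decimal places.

6.47

yellow: (41 − 35)²/35 = 36/35 = 1.029
purple: (33 − 26)²/26 = 49/26 = 1.885
teal: (45 − 43)²/43 = 4/43 = 0.093
magenta: (50 − 65)²/65 = 225/65 = 3.462
Sum = 6.47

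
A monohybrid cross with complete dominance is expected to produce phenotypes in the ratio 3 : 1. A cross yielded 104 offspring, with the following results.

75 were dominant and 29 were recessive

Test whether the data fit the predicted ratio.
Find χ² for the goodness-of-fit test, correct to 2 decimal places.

Ratio total = 4. Expected counts: 104×3/4 = 78, 104×1/4 = 26.
cat            O        E   (O−E)²/E
dominant      75       78      0.115
recessive     29       26      0.346
Sum = 0.46

0.46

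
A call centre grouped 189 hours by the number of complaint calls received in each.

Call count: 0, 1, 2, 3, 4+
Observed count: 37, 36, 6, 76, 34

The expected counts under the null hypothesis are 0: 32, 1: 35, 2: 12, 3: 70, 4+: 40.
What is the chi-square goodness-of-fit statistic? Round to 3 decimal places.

χ² = (37−32)²/32 + (36−35)²/35 + (6−12)²/12 + (76−70)²/70 + (34−40)²/40
   = 0.7813 + 0.0286 + 3.0000 + 0.5143 + 0.9000
Sum = 5.224

5.224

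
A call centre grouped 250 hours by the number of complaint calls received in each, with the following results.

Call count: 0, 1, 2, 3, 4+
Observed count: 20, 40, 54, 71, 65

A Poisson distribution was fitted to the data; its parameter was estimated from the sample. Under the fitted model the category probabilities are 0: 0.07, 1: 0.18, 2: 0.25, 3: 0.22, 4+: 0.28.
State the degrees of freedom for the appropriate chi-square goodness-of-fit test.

3

There are k = 5 categories and 1 parameter estimated from the data, so df = 5 − 1 − 1 = 3.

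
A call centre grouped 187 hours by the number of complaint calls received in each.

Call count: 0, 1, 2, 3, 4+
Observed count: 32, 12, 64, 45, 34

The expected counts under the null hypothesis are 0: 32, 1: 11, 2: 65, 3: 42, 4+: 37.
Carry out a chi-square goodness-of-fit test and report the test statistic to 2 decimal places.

0: (32 − 32)²/32 = 0/32 = 0.000
1: (12 − 11)²/11 = 1/11 = 0.091
2: (64 − 65)²/65 = 1/65 = 0.015
3: (45 − 42)²/42 = 9/42 = 0.214
4+: (34 − 37)²/37 = 9/37 = 0.243
Sum = 0.56

0.56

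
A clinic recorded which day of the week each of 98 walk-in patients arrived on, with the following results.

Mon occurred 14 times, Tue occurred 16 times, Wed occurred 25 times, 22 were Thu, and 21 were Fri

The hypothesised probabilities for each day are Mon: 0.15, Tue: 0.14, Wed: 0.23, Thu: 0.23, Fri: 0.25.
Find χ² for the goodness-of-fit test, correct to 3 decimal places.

Expected counts E_i = n·p_i: 98×0.15 = 14.7, 98×0.14 = 13.72, 98×0.23 = 22.54, 98×0.23 = 22.54, 98×0.25 = 24.5.
Mon: (14 − 14.7)²/14.7 = 0.49/14.7 = 0.0333
Tue: (16 − 13.72)²/13.72 = 5.1984/13.72 = 0.3789
Wed: (25 − 22.54)²/22.54 = 6.0516/22.54 = 0.2685
Thu: (22 − 22.54)²/22.54 = 0.2916/22.54 = 0.0129
Fri: (21 − 24.5)²/24.5 = 12.25/24.5 = 0.5000
Sum = 1.194

1.194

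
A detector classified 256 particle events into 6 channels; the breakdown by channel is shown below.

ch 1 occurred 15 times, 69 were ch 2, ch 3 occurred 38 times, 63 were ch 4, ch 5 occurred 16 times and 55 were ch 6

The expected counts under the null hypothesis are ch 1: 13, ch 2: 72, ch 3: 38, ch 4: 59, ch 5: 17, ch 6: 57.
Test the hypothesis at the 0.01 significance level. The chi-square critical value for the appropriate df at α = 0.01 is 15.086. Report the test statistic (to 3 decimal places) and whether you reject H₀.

cat         O        E   (O−E)²/E
ch 1       15       13     0.3077
ch 2       69       72     0.1250
ch 3       38       38     0.0000
ch 4       63       59     0.2712
ch 5       16       17     0.0588
ch 6       55       57     0.0702
Sum = 0.833
df = 5. Since 0.833 < 15.086, we do not reject H₀.

0.833; do not reject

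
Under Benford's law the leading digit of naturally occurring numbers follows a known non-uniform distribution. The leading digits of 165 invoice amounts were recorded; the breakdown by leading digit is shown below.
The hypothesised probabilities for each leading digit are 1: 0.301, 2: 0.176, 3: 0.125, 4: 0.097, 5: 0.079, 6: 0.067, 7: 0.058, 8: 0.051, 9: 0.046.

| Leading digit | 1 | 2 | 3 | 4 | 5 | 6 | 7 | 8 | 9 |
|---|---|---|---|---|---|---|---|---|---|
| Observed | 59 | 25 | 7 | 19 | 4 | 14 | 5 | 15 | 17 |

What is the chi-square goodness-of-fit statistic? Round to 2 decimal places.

Expected counts E_i = n·p_i: 165×0.301 = 49.665, 165×0.176 = 29.04, 165×0.125 = 20.625, 165×0.097 = 16.005, 165×0.079 = 13.035, 165×0.067 = 11.055, 165×0.058 = 9.57, 165×0.051 = 8.415, 165×0.046 = 7.59.
cat         O        E   (O−E)²/E
1          59   49.665      1.755
2          25    29.04      0.562
3           7   20.625      9.001
4          19   16.005      0.560
5           4   13.035      6.262
6          14   11.055      0.785
7           5     9.57      2.182
8          15    8.415      5.153
9          17     7.59     11.666
Sum = 37.93

37.93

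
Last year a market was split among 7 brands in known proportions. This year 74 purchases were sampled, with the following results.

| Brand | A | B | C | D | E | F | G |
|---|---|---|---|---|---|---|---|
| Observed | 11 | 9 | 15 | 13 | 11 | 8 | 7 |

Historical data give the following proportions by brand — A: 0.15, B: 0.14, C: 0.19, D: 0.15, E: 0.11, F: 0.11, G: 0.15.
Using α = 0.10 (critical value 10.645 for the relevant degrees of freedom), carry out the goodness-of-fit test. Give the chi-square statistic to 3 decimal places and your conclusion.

3.089; do not reject

Expected counts E_i = n·p_i: 74×0.15 = 11.1, 74×0.14 = 10.36, 74×0.19 = 14.06, 74×0.15 = 11.1, 74×0.11 = 8.14, 74×0.11 = 8.14, 74×0.15 = 11.1.
cat         O        E   (O−E)²/E
A          11     11.1     0.0009
B           9    10.36     0.1785
C          15    14.06     0.0628
D          13     11.1     0.3252
E          11     8.14     1.0049
F           8     8.14     0.0024
G           7     11.1     1.5144
Sum = 3.089
df = 6. Since 3.089 < 10.645, we do not reject H₀.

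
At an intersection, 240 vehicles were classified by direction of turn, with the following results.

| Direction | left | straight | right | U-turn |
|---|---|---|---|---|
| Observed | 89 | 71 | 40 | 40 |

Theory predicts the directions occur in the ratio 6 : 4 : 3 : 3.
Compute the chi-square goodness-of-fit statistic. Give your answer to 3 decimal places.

Ratio total = 16. Expected counts: 240×6/16 = 90, 240×4/16 = 60, 240×3/16 = 45, 240×3/16 = 45.
left: (89 − 90)²/90 = 1/90 = 0.0111
straight: (71 − 60)²/60 = 121/60 = 2.0167
right: (40 − 45)²/45 = 25/45 = 0.5556
U-turn: (40 − 45)²/45 = 25/45 = 0.5556
Sum = 3.139

3.139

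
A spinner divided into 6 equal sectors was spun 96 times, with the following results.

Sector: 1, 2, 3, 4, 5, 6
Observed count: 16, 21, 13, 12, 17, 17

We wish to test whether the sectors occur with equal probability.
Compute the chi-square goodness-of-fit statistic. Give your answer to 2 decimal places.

Under H₀ each category has probability 1/6, so each expected count is 96/6 = 16.
χ² = (16−16)²/16 + (21−16)²/16 + (13−16)²/16 + (12−16)²/16 + (17−16)²/16 + (17−16)²/16
   = 0.000 + 1.563 + 0.563 + 1.000 + 0.063 + 0.063
Sum = 3.25

3.25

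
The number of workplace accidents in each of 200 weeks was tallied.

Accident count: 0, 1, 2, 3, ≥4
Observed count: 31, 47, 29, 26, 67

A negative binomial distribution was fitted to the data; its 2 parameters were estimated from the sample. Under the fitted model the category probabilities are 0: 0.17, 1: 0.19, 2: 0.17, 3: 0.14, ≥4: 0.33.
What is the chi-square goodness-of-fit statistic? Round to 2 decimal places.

3.29

Expected counts E_i = n·p_i: 200×0.17 = 34, 200×0.19 = 38, 200×0.17 = 34, 200×0.14 = 28, 200×0.33 = 66.
χ² = (31−34)²/34 + (47−38)²/38 + (29−34)²/34 + (26−28)²/28 + (67−66)²/66
   = 0.265 + 2.132 + 0.735 + 0.143 + 0.015
Sum = 3.29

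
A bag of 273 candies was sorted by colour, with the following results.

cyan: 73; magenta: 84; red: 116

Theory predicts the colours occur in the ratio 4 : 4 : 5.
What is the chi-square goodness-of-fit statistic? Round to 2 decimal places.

2.59

Ratio total = 13. Expected counts: 273×4/13 = 84, 273×4/13 = 84, 273×5/13 = 105.
cyan: (73 − 84)²/84 = 121/84 = 1.440
magenta: (84 − 84)²/84 = 0/84 = 0.000
red: (116 − 105)²/105 = 121/105 = 1.152
Sum = 2.59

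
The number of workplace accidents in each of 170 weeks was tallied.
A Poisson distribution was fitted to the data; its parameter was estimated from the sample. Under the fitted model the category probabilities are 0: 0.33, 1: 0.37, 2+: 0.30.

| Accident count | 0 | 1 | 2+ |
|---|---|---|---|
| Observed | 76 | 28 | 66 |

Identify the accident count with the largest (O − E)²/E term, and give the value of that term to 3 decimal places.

1, 19.364

Expected counts E_i = n·p_i: 170×0.33 = 56.1, 170×0.37 = 62.9, 170×0.30 = 51.
cat         O        E   (O−E)²/E
0          76     56.1     7.0590
1          28     62.9    19.3642
2+         66       51     4.4118
The largest term is for 1: 19.364.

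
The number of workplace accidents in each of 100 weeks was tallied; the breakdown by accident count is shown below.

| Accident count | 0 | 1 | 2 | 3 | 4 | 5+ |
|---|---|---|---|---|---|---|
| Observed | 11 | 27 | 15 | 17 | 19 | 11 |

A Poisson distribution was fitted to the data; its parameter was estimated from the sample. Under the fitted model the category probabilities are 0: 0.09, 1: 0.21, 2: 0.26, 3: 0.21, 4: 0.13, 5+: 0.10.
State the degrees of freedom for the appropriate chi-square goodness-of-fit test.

There are k = 6 categories and 1 parameter estimated from the data, so df = 6 − 1 − 1 = 4.

4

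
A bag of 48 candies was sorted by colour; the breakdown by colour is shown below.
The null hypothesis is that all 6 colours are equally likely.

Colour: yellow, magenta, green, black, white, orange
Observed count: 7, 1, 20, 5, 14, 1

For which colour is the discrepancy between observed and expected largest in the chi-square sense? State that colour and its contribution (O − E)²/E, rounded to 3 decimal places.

green, 18.000

Under H₀ each category has probability 1/6, so each expected count is 48/6 = 8.
yellow: (7 − 8)²/8 = 1/8 = 0.1250
magenta: (1 − 8)²/8 = 49/8 = 6.1250
green: (20 − 8)²/8 = 144/8 = 18.0000
black: (5 − 8)²/8 = 9/8 = 1.1250
white: (14 − 8)²/8 = 36/8 = 4.5000
orange: (1 − 8)²/8 = 49/8 = 6.1250
The largest term is for green: 18.000.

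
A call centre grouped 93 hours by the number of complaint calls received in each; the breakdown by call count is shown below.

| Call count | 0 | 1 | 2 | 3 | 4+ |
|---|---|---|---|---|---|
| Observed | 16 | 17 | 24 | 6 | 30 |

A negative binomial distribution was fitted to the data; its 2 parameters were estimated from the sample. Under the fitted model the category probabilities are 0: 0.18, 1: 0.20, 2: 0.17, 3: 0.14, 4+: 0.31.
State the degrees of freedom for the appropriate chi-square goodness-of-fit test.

There are k = 5 categories and 2 parameters estimated from the data, so df = 5 − 1 − 2 = 2.

2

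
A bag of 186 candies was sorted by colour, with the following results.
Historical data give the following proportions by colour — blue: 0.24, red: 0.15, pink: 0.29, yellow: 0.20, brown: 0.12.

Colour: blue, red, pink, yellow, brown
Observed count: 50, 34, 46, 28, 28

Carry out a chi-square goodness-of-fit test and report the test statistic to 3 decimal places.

Expected counts E_i = n·p_i: 186×0.24 = 44.64, 186×0.15 = 27.9, 186×0.29 = 53.94, 186×0.20 = 37.2, 186×0.12 = 22.32.
χ² = (50−44.64)²/44.64 + (34−27.9)²/27.9 + (46−53.94)²/53.94 + (28−37.2)²/37.2 + (28−22.32)²/22.32
   = 0.6436 + 1.3337 + 1.1688 + 2.2753 + 1.4454
Sum = 6.867

6.867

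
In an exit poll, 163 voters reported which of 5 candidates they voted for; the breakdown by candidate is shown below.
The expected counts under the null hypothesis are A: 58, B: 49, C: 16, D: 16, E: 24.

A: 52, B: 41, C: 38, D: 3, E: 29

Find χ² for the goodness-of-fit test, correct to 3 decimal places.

cat         O        E   (O−E)²/E
A          52       58     0.6207
B          41       49     1.3061
C          38       16    30.2500
D           3       16    10.5625
E          29       24     1.0417
Sum = 43.781

43.781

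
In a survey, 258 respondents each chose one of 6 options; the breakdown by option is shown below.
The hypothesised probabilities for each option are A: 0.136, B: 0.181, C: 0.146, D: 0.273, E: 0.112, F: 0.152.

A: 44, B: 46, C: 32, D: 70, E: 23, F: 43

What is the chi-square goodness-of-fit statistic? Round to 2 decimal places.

Expected counts E_i = n·p_i: 258×0.136 = 35.088, 258×0.181 = 46.698, 258×0.146 = 37.668, 258×0.273 = 70.434, 258×0.112 = 28.896, 258×0.152 = 39.216.
A: (44 − 35.088)²/35.088 = 79.423744/35.088 = 2.264
B: (46 − 46.698)²/46.698 = 0.487204/46.698 = 0.010
C: (32 − 37.668)²/37.668 = 32.126224/37.668 = 0.853
D: (70 − 70.434)²/70.434 = 0.188356/70.434 = 0.003
E: (23 − 28.896)²/28.896 = 34.762816/28.896 = 1.203
F: (43 − 39.216)²/39.216 = 14.318656/39.216 = 0.365
Sum = 4.70

4.70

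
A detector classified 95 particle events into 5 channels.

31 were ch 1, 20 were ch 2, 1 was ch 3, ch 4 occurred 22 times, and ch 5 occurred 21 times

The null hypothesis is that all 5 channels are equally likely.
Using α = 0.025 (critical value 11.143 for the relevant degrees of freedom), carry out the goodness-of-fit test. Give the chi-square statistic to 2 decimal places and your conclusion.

Under H₀ each category has probability 1/5, so each expected count is 95/5 = 19.
χ² = (31−19)²/19 + (20−19)²/19 + (1−19)²/19 + (22−19)²/19 + (21−19)²/19
   = 7.579 + 0.053 + 17.053 + 0.474 + 0.211
Sum = 25.37
df = 4. Since 25.37 > 11.143, we reject H₀.

25.37; reject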